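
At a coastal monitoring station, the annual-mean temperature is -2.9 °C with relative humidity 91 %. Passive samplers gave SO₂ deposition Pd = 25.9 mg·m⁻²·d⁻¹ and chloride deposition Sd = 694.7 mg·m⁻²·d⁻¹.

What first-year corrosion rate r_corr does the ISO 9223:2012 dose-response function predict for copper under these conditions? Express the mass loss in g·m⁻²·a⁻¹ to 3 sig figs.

copper: f(T) = +0.126·(T−10) [T≤10 °C] = -1.6254
  SO₂ term: 0.0053·25.9^0.26·exp(0.059·91-1.6254) = 0.5219
  Cl⁻ term: 0.01025·694.7^0.27·exp(0.036·91+0.049·-2.9) = 1.377
  sum: 0.5219 + 1.377 → r_corr = 1.899 μm/a
Convert to mass loss: 1.899 μm/a × 8.96 g/cm³ = 17.02 g·m⁻²·a⁻¹

r_corr = 17.0 g·m⁻²·a⁻¹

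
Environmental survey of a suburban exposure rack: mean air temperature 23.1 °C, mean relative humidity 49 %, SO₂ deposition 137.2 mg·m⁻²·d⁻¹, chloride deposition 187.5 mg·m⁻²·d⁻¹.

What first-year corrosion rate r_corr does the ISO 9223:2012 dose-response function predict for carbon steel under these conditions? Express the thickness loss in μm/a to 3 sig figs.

carbon steel: f(T) = -0.054·(T−10) [T>10 °C] = -0.7074
  Pd branch = 1.77·Pd^0.52·e^(0.02·RH+f) = 30.05 μm/a
  Sd branch = 0.102·Sd^0.62·e^(0.033·RH+0.04·T) = 33.22 μm/a
  sum: 30.05 + 33.22 → r_corr = 63.27 μm/a

r_corr = 63.3 μm/a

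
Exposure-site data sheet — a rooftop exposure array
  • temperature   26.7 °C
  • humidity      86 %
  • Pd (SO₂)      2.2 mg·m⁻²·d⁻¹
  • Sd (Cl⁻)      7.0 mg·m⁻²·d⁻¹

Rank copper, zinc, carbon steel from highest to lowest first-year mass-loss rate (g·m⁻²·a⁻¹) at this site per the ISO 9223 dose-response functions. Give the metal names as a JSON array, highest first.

copper: temperature factor f = -0.080·(16.7) = -1.3360
  sulphur-dioxide contribution → 0.2733 μm/a
  chloride contribution → 1.418 μm/a
  ⇒ r_corr(copper) = 1.691 μm/a
  mass loss = 1.691 μm/a × 8.96 g/cm³ = 15.15 g·m⁻²·a⁻¹
zinc: T>10 °C ⇒ hinge -0.071·(26.7−10) = -1.1857
  sulphur-dioxide contribution → 0.2913 μm/a
  chloride contribution → 1.021 μm/a
  ⇒ r_corr(zinc) = 1.313 μm/a
  mass loss = 1.313 μm/a × 7.14 g/cm³ = 9.372 g·m⁻²·a⁻¹
carbon steel: f(T) = -0.054·(T−10) [T>10 °C] = -0.9018
  sulphur-dioxide contribution → 6.045 μm/a
  chloride contribution → 16.94 μm/a
  total first-year rate 22.98 μm/a
  mass loss = 22.98 μm/a × 7.85 g/cm³ = 180.4 g·m⁻²·a⁻¹
Ordering by g·m⁻²·a⁻¹: carbon steel (180) > copper (15.2) > zinc (9.37)

["carbon steel", "copper", "zinc"]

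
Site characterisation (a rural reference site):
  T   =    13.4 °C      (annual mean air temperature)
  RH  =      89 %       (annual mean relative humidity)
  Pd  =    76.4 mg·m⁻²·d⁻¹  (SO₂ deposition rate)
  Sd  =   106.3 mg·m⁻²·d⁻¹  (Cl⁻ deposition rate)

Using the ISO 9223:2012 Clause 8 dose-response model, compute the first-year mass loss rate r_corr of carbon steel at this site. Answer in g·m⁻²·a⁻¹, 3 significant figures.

r_corr = 1.12e+03 g·m⁻²·a⁻¹

carbon steel: f(T) = -0.054·(T−10) [T>10 °C] = -0.1836
  Pd branch = 1.77·Pd^0.52·e^(0.02·RH+f) = 83.27 μm/a
  Sd branch = 0.102·Sd^0.62·e^(0.033·RH+0.04·T) = 59.34 μm/a
  r_corr = 83.27 + 59.34 = 142.6 μm/a
Convert to mass loss: 142.6 μm/a × 7.85 g/cm³ = 1119 g·m⁻²·a⁻¹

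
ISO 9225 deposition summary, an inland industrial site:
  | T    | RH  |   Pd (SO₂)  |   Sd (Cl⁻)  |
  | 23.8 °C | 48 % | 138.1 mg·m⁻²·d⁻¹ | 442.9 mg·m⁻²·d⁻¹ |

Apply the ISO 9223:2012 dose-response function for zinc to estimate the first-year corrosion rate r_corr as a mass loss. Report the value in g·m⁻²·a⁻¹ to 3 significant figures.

r_corr = 47.5 g·m⁻²·a⁻¹

zinc: f(T) = -0.071·(T−10) [T>10 °C] = -0.9798
  SO₂ term: 0.0129·138.1^0.44·exp(0.046·48-0.9798) = 0.3852
  Sd branch = 0.0175·Sd^0.57·e^(0.008·RH+0.085·T) = 6.263 μm/a
  r_corr = 0.3852 + 6.263 = 6.648 μm/a
Convert to mass loss: 6.648 μm/a × 7.14 g/cm³ = 47.47 g·m⁻²·a⁻¹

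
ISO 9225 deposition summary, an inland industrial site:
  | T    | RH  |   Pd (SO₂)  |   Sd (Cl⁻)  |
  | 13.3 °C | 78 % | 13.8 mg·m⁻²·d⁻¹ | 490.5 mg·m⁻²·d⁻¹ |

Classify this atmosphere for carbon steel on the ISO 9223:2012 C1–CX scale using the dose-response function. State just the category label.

carbon steel: f(T) = -0.054·(T−10) [T>10 °C] = -0.1782
  SO₂ term: 1.77·13.8^0.52·exp(0.02·78-0.1782) = 27.59
  Sd branch = 0.102·Sd^0.62·e^(0.033·RH+0.04·T) = 106.1 μm/a
  r_corr = 27.59 + 106.1 = 133.7 μm/a
Category bounds: 80…200 μm/a bracket r_corr ⇒ C5

C5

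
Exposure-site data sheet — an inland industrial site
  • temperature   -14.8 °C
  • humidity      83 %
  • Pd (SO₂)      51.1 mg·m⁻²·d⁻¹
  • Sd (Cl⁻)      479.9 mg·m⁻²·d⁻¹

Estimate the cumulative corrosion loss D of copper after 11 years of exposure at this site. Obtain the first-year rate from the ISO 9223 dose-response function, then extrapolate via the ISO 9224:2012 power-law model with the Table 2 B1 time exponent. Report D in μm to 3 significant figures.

copper: f(T) = +0.126·(T−10) [T≤10 °C] = -3.1248
  Pd branch = 0.0053·Pd^0.26·e^(0.059·RH+f) = 0.08672 μm/a
  Cl⁻ term: 0.01025·479.9^0.27·exp(0.036·83+0.049·-14.8) = 0.5216
  sum: 0.08672 + 0.5216 → r_corr = 0.6083 μm/a
ISO 9224: D(t) = r_corr · t^b with b = 0.667 (copper, B1)
  D(11) = 0.6083 × 11^0.667 = 0.6083 × 4.95 = 3.011 μm

D(11) = 3.01 μm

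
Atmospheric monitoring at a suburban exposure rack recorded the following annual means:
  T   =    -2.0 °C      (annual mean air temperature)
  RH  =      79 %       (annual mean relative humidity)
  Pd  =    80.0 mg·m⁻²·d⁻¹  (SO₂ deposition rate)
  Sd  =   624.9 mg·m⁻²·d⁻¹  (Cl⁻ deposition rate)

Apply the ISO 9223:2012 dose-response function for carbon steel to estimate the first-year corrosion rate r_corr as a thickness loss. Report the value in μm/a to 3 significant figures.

r_corr = 83.0 μm/a

carbon steel: temperature factor f = +0.150·(-12.0) = -1.8000
  Pd branch = 1.77·Pd^0.52·e^(0.02·RH+f) = 13.87 μm/a
  Cl⁻ term: 0.102·624.9^0.62·exp(0.033·79+0.04·-2.0) = 69.1
  sum: 13.87 + 69.1 → r_corr = 82.97 μm/a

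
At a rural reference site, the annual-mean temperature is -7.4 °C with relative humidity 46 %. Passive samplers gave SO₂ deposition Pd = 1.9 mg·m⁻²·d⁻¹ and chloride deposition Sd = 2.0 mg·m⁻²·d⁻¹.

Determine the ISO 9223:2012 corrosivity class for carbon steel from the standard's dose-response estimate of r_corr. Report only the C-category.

carbon steel: T≤10 °C ⇒ hinge +0.150·(-7.4−10) = -2.6100
  sulphur-dioxide contribution → 0.456 μm/a
  chloride contribution → 0.532 μm/a
  total first-year rate 0.988 μm/a
ISO 9223 Table 2 (carbon steel): 0 < 0.988 ≤ 1.3 μm/a ⇒ C1

C1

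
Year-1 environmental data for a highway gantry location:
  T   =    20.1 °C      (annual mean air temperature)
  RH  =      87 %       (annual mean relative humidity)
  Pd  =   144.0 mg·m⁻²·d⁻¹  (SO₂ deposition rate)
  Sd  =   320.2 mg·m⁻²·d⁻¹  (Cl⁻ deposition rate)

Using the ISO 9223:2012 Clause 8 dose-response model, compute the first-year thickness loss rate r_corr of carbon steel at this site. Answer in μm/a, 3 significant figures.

r_corr = 221 μm/a

carbon steel: T>10 °C ⇒ hinge -0.054·(20.1−10) = -0.5454
  sulphur-dioxide contribution → 77.47 μm/a
  chloride contribution → 143.9 μm/a
  total first-year rate 221.3 μm/a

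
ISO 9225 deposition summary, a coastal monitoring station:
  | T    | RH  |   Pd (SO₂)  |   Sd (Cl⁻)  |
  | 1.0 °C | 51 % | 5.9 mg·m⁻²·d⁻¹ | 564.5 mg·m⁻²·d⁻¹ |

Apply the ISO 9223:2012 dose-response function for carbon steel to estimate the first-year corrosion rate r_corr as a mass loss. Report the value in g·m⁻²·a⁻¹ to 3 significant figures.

carbon steel: f(T) = +0.150·(T−10) [T≤10 °C] = -1.3500
  Pd branch = 1.77·Pd^0.52·e^(0.02·RH+f) = 3.203 μm/a
  Cl⁻ term: 0.102·564.5^0.62·exp(0.033·51+0.04·1.0) = 29.03
  r_corr = 3.203 + 29.03 = 32.24 μm/a
Convert to mass loss: 32.24 μm/a × 7.85 g/cm³ = 253.1 g·m⁻²·a⁻¹

r_corr = 253 g·m⁻²·a⁻¹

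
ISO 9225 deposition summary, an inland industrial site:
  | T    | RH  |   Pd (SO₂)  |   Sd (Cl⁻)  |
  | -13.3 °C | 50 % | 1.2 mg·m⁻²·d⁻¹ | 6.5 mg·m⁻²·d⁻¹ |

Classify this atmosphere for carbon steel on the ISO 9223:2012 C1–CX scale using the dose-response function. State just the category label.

carbon steel: T≤10 °C ⇒ hinge +0.150·(-13.3−10) = -3.4950
  Pd branch = 1.77·Pd^0.52·e^(0.02·RH+f) = 0.1605 μm/a
  Cl⁻ term: 0.102·6.5^0.62·exp(0.033·50+0.04·-13.3) = 0.9957
  r_corr = 0.1605 + 0.9957 = 1.156 μm/a
ISO 9223 Table 2 (carbon steel): 0 < 1.16 ≤ 1.3 μm/a ⇒ C1

C1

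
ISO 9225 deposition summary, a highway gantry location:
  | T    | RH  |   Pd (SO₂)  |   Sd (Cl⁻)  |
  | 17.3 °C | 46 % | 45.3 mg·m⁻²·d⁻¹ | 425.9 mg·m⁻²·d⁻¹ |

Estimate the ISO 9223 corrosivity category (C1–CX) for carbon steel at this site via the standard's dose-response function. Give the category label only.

carbon steel: temperature factor f = -0.054·(7.3) = -0.3942
  sulphur-dioxide contribution → 21.75 μm/a
  chloride contribution → 39.68 μm/a
  total first-year rate 61.43 μm/a
Category bounds: 50…80 μm/a bracket r_corr ⇒ C4

C4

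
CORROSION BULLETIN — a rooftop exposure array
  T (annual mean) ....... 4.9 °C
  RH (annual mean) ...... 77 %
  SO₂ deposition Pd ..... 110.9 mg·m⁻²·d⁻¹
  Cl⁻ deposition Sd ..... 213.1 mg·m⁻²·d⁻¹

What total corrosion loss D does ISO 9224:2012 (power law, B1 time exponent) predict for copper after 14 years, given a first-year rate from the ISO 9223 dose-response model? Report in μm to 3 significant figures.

D(14) = 10.3 μm

copper: T≤10 °C ⇒ hinge +0.126·(4.9−10) = -0.6426
  sulphur-dioxide contribution → 0.891 μm/a
  chloride contribution → 0.8863 μm/a
  ⇒ r_corr(copper) = 1.777 μm/a
ISO 9224: D(t) = r_corr · t^b with b = 0.667 (copper, B1)
  D(14) = 1.777 × 14^0.667 = 1.777 × 5.814 = 10.33 μm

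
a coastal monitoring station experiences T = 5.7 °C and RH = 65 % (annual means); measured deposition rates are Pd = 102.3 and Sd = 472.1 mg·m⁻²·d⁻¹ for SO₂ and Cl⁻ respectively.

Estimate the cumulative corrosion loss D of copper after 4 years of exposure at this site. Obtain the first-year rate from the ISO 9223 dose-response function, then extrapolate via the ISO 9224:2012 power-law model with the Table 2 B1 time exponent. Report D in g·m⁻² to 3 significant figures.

copper: T≤10 °C ⇒ hinge +0.126·(5.7−10) = -0.5418
  Pd branch = 0.0053·Pd^0.26·e^(0.059·RH+f) = 0.4754 μm/a
  Cl⁻ term: 0.01025·472.1^0.27·exp(0.036·65+0.049·5.7) = 0.7418
  r_corr = 0.4754 + 0.7418 = 1.217 μm/a
Power-law: D(4) = r_corr · 4^0.667
  D(4) = 1.217 × 4^0.667 = 1.217 × 2.521 = 3.068 μm
  Mass loss = 3.068 μm × 8.96 g/cm³ = 27.49 g·m⁻²

D(4) = 27.5 g·m⁻²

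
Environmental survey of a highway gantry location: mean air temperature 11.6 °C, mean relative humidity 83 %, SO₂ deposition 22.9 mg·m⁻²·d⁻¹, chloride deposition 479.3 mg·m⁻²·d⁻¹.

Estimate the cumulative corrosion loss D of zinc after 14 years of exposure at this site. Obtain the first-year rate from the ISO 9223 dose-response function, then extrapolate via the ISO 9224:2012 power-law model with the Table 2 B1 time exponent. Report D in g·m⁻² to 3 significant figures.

zinc: T>10 °C ⇒ hinge -0.071·(11.6−10) = -0.1136
  SO₂ term: 0.0129·22.9^0.44·exp(0.046·83-0.1136) = 2.078
  Sd branch = 0.0175·Sd^0.57·e^(0.008·RH+0.085·T) = 3.073 μm/a
  sum: 2.078 + 3.073 → r_corr = 5.151 μm/a
Power-law: D(14) = r_corr · 14^0.813
  D(14) = 5.151 × 14^0.813 = 5.151 × 8.547 = 44.03 μm
  Mass loss = 44.03 μm × 7.14 g/cm³ = 314.4 g·m⁻²

D(14) = 314 g·m⁻²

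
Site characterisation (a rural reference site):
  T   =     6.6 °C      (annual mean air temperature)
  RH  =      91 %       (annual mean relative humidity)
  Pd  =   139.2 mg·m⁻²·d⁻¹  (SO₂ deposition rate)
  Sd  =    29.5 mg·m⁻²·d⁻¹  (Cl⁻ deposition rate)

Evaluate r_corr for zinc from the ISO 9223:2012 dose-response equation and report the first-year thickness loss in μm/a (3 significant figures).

zinc: temperature factor f = +0.038·(-3.4) = -0.1292
  SO₂ term: 0.0129·139.2^0.44·exp(0.046·91-0.1292) = 6.541
  Sd branch = 0.0175·Sd^0.57·e^(0.008·RH+0.085·T) = 0.4372 μm/a
  sum: 6.541 + 0.4372 → r_corr = 6.978 μm/a

r_corr = 6.98 μm/a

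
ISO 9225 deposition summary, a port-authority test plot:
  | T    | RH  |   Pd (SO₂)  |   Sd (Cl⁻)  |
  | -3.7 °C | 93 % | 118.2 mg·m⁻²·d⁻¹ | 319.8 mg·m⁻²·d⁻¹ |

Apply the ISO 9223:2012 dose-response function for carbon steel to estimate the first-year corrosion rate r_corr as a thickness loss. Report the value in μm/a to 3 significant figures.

carbon steel: temperature factor f = +0.150·(-13.7) = -2.0550
  Pd branch = 1.77·Pd^0.52·e^(0.02·RH+f) = 17.42 μm/a
  Cl⁻ term: 0.102·319.8^0.62·exp(0.033·93+0.04·-3.7) = 67.64
  r_corr = 17.42 + 67.64 = 85.06 μm/a

r_corr = 85.1 μm/a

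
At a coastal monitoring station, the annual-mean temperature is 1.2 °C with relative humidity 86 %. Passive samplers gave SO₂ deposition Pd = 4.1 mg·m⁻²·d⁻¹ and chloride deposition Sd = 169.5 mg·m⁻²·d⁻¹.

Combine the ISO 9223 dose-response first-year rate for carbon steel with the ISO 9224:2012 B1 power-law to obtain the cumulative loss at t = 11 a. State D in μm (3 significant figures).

D(11) = 174 μm

carbon steel: f(T) = +0.150·(T−10) [T≤10 °C] = -1.3200
  sulphur-dioxide contribution → 5.5 μm/a
  chloride contribution → 44.06 μm/a
  ⇒ r_corr(carbon steel) = 49.56 μm/a
Long-term exponent b (ISO 9224 Table 2, B1) = 0.523
  D(11) = 49.56 × 11^0.523 = 49.56 × 3.505 = 173.7 μm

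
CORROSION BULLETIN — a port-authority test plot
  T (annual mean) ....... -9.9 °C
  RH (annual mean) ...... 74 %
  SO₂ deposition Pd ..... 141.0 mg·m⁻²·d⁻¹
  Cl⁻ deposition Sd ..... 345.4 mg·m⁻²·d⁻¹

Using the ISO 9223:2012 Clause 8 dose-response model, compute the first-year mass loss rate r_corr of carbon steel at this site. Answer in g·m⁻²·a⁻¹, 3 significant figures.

r_corr = 273 g·m⁻²·a⁻¹

carbon steel: T≤10 °C ⇒ hinge +0.150·(-9.9−10) = -2.9850
  SO₂ term: 1.77·141.0^0.52·exp(0.02·74-2.9850) = 5.152
  Sd branch = 0.102·Sd^0.62·e^(0.033·RH+0.04·T) = 29.58 μm/a
  r_corr = 5.152 + 29.58 = 34.73 μm/a
Convert to mass loss: 34.73 μm/a × 7.85 g/cm³ = 272.6 g·m⁻²·a⁻¹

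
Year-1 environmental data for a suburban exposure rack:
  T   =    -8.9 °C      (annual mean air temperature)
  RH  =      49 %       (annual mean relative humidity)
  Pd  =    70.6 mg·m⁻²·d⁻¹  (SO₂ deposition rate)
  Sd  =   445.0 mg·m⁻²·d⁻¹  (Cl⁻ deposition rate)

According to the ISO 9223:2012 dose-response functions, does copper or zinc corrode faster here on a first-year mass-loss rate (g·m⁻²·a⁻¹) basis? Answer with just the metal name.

zinc

copper: T≤10 °C ⇒ hinge +0.126·(-8.9−10) = -2.3814
  Pd branch = 0.0053·Pd^0.26·e^(0.059·RH+f) = 0.02669 μm/a
  Cl⁻ term: 0.01025·445.0^0.27·exp(0.036·49+0.049·-8.9) = 0.2007
  sum: 0.02669 + 0.2007 → r_corr = 0.2274 μm/a
  mass loss = 0.2274 μm/a × 8.96 g/cm³ = 2.037 g·m⁻²·a⁻¹
zinc: f(T) = +0.038·(T−10) [T≤10 °C] = -0.7182
  Pd branch = 0.0129·Pd^0.44·e^(0.046·RH+f) = 0.39 μm/a
  Cl⁻ term: 0.0175·445.0^0.57·exp(0.008·49+0.085·-8.9) = 0.3929
  sum: 0.39 + 0.3929 → r_corr = 0.7829 μm/a
  mass loss = 0.7829 μm/a × 7.14 g/cm³ = 5.59 g·m⁻²·a⁻¹
Ordering by g·m⁻²·a⁻¹: zinc (5.59) > copper (2.04)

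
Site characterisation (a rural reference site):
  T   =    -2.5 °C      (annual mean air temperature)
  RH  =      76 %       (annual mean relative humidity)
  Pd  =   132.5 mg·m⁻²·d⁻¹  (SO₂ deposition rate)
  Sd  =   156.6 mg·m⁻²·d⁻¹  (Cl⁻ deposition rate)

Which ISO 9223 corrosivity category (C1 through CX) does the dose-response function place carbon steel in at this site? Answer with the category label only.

carbon steel: T≤10 °C ⇒ hinge +0.150·(-2.5−10) = -1.8750
  sulphur-dioxide contribution → 15.75 μm/a
  chloride contribution → 26.01 μm/a
  total first-year rate 41.76 μm/a
41.8 μm/a falls in (25, 50] for carbon steel → category C3

C3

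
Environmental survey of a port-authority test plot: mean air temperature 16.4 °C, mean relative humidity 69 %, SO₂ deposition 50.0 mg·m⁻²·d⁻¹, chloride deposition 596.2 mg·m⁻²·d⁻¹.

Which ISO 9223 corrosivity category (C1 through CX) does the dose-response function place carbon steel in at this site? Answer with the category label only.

C5

carbon steel: f(T) = -0.054·(T−10) [T>10 °C] = -0.3456
  SO₂ term: 1.77·50.0^0.52·exp(0.02·69-0.3456) = 38.08
  Sd branch = 0.102·Sd^0.62·e^(0.033·RH+0.04·T) = 100.7 μm/a
  sum: 38.08 + 100.7 → r_corr = 138.8 μm/a
Category bounds: 80…200 μm/a bracket r_corr ⇒ C5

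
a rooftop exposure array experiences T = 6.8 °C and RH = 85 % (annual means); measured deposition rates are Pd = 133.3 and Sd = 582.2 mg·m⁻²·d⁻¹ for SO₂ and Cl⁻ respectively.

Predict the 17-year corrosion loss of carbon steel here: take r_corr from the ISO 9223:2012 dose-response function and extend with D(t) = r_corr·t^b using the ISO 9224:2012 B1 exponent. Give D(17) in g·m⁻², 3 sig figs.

carbon steel: temperature factor f = +0.150·(-3.2) = -0.4800
  Pd branch = 1.77·Pd^0.52·e^(0.02·RH+f) = 76.34 μm/a
  Cl⁻ term: 0.102·582.2^0.62·exp(0.033·85+0.04·6.8) = 114.6
  sum: 76.34 + 114.6 → r_corr = 191 μm/a
Long-term exponent b (ISO 9224 Table 2, B1) = 0.523
  D(17) = 191 × 17^0.523 = 191 × 4.401 = 840.4 μm
  Mass loss = 840.4 μm × 7.85 g/cm³ = 6597 g·m⁻²

D(17) = 6.60e+03 g·m⁻²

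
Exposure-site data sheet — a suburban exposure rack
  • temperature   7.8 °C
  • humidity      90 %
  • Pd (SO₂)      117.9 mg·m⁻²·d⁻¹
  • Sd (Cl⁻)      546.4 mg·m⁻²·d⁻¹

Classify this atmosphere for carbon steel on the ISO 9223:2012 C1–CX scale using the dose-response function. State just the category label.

carbon steel: temperature factor f = +0.150·(-2.2) = -0.3300
  SO₂ term: 1.77·117.9^0.52·exp(0.02·90-0.3300) = 91.95
  Sd branch = 0.102·Sd^0.62·e^(0.033·RH+0.04·T) = 135.3 μm/a
  sum: 91.95 + 135.3 → r_corr = 227.2 μm/a
Category bounds: 200…700 μm/a bracket r_corr ⇒ CX

CX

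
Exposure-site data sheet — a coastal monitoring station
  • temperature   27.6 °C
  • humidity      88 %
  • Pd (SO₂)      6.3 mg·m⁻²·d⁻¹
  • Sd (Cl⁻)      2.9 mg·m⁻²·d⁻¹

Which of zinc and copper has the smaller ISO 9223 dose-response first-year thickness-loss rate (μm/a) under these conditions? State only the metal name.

zinc

zinc: T>10 °C ⇒ hinge -0.071·(27.6−10) = -1.2496
  Pd branch = 0.0129·Pd^0.44·e^(0.046·RH+f) = 0.476 μm/a
  Cl⁻ term: 0.0175·2.9^0.57·exp(0.008·88+0.085·27.6) = 0.678
  sum: 0.476 + 0.678 → r_corr = 1.154 μm/a
copper: f(T) = -0.080·(T−10) [T>10 °C] = -1.4080
  SO₂ term: 0.0053·6.3^0.26·exp(0.059·88-1.4080) = 0.3762
  Sd branch = 0.01025·Sd^0.27·e^(0.036·RH+0.049·T) = 1.255 μm/a
  r_corr = 0.3762 + 1.255 = 1.632 μm/a
Ordering by μm/a: copper (1.63) > zinc (1.15)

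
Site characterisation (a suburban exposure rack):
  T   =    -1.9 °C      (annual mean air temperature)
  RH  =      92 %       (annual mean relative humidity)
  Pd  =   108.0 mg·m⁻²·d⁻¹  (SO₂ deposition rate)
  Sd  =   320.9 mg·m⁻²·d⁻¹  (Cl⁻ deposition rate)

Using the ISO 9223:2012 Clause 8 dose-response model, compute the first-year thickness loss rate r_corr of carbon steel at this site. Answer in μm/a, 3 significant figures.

r_corr = 91.8 μm/a

carbon steel: temperature factor f = +0.150·(-11.9) = -1.7850
  SO₂ term: 1.77·108.0^0.52·exp(0.02·92-1.7850) = 21.34
  Sd branch = 0.102·Sd^0.62·e^(0.033·RH+0.04·T) = 70.48 μm/a
  r_corr = 21.34 + 70.48 = 91.82 μm/a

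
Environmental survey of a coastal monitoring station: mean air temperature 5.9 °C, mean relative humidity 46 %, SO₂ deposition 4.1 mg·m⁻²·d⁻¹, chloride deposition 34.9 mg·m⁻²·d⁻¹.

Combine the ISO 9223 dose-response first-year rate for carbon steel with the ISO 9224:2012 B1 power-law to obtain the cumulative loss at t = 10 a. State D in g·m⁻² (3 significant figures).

D(10) = 270 g·m⁻²

carbon steel: T≤10 °C ⇒ hinge +0.150·(5.9−10) = -0.6150
  sulphur-dioxide contribution → 5.001 μm/a
  chloride contribution → 5.332 μm/a
  ⇒ r_corr(carbon steel) = 10.33 μm/a
Long-term exponent b (ISO 9224 Table 2, B1) = 0.523
  D(10) = 10.33 × 10^0.523 = 10.33 × 3.334 = 34.45 μm
  Mass loss = 34.45 μm × 7.85 g/cm³ = 270.5 g·m⁻²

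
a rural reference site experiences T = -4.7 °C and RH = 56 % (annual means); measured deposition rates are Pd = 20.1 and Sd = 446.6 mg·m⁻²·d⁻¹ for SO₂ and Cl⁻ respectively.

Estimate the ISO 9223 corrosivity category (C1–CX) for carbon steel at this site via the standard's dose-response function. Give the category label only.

C3

carbon steel: temperature factor f = +0.150·(-14.7) = -2.2050
  SO₂ term: 1.77·20.1^0.52·exp(0.02·56-2.2050) = 2.847
  Cl⁻ term: 0.102·446.6^0.62·exp(0.033·56+0.04·-4.7) = 23.58
  sum: 2.847 + 23.58 → r_corr = 26.42 μm/a
ISO 9223 Table 2 (carbon steel): 25 < 26.4 ≤ 50 μm/a ⇒ C3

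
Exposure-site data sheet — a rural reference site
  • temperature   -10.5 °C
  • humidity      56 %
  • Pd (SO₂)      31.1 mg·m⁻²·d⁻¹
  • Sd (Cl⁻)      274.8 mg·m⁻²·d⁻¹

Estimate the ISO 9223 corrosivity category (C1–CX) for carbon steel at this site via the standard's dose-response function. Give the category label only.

C2

carbon steel: f(T) = +0.150·(T−10) [T≤10 °C] = -3.0750
  sulphur-dioxide contribution → 1.497 μm/a
  chloride contribution → 13.83 μm/a
  ⇒ r_corr(carbon steel) = 15.33 μm/a
ISO 9223 Table 2 (carbon steel): 1.3 < 15.3 ≤ 25 μm/a ⇒ C2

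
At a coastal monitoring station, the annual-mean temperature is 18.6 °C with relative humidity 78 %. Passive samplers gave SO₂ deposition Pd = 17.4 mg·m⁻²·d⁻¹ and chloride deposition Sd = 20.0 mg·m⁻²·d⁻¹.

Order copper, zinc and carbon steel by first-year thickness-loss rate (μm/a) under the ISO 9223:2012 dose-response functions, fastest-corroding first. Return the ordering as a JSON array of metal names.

copper: T>10 °C ⇒ hinge -0.080·(18.6−10) = -0.6880
  SO₂ term: 0.0053·17.4^0.26·exp(0.059·78-0.6880) = 0.558
  Sd branch = 0.01025·Sd^0.27·e^(0.036·RH+0.049·T) = 0.9491 μm/a
  sum: 0.558 + 0.9491 → r_corr = 1.507 μm/a
zinc: T>10 °C ⇒ hinge -0.071·(18.6−10) = -0.6106
  SO₂ term: 0.0129·17.4^0.44·exp(0.046·78-0.6106) = 0.8902
  Sd branch = 0.0175·Sd^0.57·e^(0.008·RH+0.085·T) = 0.8755 μm/a
  r_corr = 0.8902 + 0.8755 = 1.766 μm/a
carbon steel: temperature factor f = -0.054·(8.6) = -0.4644
  SO₂ term: 1.77·17.4^0.52·exp(0.02·78-0.4644) = 23.38
  Cl⁻ term: 0.102·20.0^0.62·exp(0.033·78+0.04·18.6) = 18.04
  r_corr = 23.38 + 18.04 = 41.42 μm/a
Ordering by μm/a: carbon steel (41.4) > zinc (1.77) > copper (1.51)

["carbon steel", "zinc", "copper"]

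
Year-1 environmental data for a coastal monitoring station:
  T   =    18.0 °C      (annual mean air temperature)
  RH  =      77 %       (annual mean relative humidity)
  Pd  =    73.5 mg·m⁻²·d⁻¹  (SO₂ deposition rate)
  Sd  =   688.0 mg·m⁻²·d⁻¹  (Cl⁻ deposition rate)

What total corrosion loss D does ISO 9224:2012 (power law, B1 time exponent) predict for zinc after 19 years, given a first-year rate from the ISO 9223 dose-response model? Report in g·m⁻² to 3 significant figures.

D(19) = 616 g·m⁻²

zinc: temperature factor f = -0.071·(8.0) = -0.5680
  Pd branch = 0.0129·Pd^0.44·e^(0.046·RH+f) = 1.672 μm/a
  Cl⁻ term: 0.0175·688.0^0.57·exp(0.008·77+0.085·18.0) = 6.201
  r_corr = 1.672 + 6.201 = 7.873 μm/a
Long-term exponent b (ISO 9224 Table 2, B1) = 0.813
  D(19) = 7.873 × 19^0.813 = 7.873 × 10.96 = 86.26 μm
  Mass loss = 86.26 μm × 7.14 g/cm³ = 615.9 g·m⁻²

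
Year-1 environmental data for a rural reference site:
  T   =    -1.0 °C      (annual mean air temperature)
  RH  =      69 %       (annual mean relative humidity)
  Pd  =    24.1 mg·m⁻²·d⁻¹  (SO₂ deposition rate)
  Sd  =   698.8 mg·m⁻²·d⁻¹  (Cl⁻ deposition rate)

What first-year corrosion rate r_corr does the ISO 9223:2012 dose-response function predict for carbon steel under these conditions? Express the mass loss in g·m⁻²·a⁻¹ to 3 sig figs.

carbon steel: f(T) = +0.150·(T−10) [T≤10 °C] = -1.6500
  sulphur-dioxide contribution → 7.069 μm/a
  chloride contribution → 55.41 μm/a
  ⇒ r_corr(carbon steel) = 62.48 μm/a
Convert to mass loss: 62.48 μm/a × 7.85 g/cm³ = 490.5 g·m⁻²·a⁻¹

r_corr = 490 g·m⁻²·a⁻¹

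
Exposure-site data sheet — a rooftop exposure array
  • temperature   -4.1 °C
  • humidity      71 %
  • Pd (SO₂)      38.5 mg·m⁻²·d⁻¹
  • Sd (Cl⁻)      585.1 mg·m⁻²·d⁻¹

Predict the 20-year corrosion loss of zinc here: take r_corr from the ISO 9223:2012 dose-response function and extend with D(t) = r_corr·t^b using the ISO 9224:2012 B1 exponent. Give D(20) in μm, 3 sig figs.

D(20) = 20.7 μm

zinc: f(T) = +0.038·(T−10) [T≤10 °C] = -0.5358
  sulphur-dioxide contribution → 0.9861 μm/a
  chloride contribution → 0.8235 μm/a
  ⇒ r_corr(zinc) = 1.81 μm/a
Long-term exponent b (ISO 9224 Table 2, B1) = 0.813
  D(20) = 1.81 × 20^0.813 = 1.81 × 11.42 = 20.67 μm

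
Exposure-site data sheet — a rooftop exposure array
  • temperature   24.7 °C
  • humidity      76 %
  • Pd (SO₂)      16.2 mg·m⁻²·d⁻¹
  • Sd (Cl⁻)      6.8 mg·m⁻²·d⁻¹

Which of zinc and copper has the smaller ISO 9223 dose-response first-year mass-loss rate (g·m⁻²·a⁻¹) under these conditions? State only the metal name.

zinc

zinc: temperature factor f = -0.071·(14.7) = -1.0437
  Pd branch = 0.0129·Pd^0.44·e^(0.046·RH+f) = 0.5103 μm/a
  Cl⁻ term: 0.0175·6.8^0.57·exp(0.008·76+0.085·24.7) = 0.7824
  sum: 0.5103 + 0.7824 → r_corr = 1.293 μm/a
  mass loss = 1.293 μm/a × 7.14 g/cm³ = 9.23 g·m⁻²·a⁻¹
copper: temperature factor f = -0.080·(14.7) = -1.1760
  Pd branch = 0.0053·Pd^0.26·e^(0.059·RH+f) = 0.2988 μm/a
  Sd branch = 0.01025·Sd^0.27·e^(0.036·RH+0.049·T) = 0.8899 μm/a
  r_corr = 0.2988 + 0.8899 = 1.189 μm/a
  mass loss = 1.189 μm/a × 8.96 g/cm³ = 10.65 g·m⁻²·a⁻¹
Ordering by g·m⁻²·a⁻¹: copper (10.7) > zinc (9.23)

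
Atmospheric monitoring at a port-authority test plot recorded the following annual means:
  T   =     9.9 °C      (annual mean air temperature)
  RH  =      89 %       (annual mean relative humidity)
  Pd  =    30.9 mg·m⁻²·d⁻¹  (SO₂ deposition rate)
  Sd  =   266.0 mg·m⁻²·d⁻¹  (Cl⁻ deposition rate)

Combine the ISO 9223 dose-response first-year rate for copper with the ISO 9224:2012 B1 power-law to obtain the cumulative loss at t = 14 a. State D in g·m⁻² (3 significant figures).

copper: temperature factor f = +0.126·(-0.1) = -0.0126
  sulphur-dioxide contribution → 2.436 μm/a
  chloride contribution → 1.852 μm/a
  total first-year rate 4.288 μm/a
Long-term exponent b (ISO 9224 Table 2, B1) = 0.667
  D(14) = 4.288 × 14^0.667 = 4.288 × 5.814 = 24.93 μm
  Mass loss = 24.93 μm × 8.96 g/cm³ = 223.4 g·m⁻²

D(14) = 223 g·m⁻²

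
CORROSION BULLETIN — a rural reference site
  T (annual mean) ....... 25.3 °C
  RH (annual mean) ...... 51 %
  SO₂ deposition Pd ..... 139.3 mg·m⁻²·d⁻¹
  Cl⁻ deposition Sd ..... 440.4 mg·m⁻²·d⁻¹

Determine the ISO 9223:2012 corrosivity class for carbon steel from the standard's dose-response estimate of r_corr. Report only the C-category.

C5

carbon steel: f(T) = -0.054·(T−10) [T>10 °C] = -0.8262
  SO₂ term: 1.77·139.3^0.52·exp(0.02·51-0.8262) = 27.99
  Cl⁻ term: 0.102·440.4^0.62·exp(0.033·51+0.04·25.3) = 65.8
  sum: 27.99 + 65.8 → r_corr = 93.79 μm/a
Category bounds: 80…200 μm/a bracket r_corr ⇒ C5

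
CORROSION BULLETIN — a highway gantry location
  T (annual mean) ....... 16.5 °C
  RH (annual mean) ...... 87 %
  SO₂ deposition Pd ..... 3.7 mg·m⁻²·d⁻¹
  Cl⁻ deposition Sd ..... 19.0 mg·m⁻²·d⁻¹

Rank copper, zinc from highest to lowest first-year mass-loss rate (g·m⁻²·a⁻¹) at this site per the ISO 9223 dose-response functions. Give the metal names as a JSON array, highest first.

["copper", "zinc"]

copper: temperature factor f = -0.080·(6.5) = -0.5200
  SO₂ term: 0.0053·3.7^0.26·exp(0.059·87-0.5200) = 0.7506
  Sd branch = 0.01025·Sd^0.27·e^(0.036·RH+0.049·T) = 1.168 μm/a
  r_corr = 0.7506 + 1.168 = 1.918 μm/a
  mass loss = 1.918 μm/a × 8.96 g/cm³ = 17.19 g·m⁻²·a⁻¹
zinc: f(T) = -0.071·(T−10) [T>10 °C] = -0.4615
  Pd branch = 0.0129·Pd^0.44·e^(0.046·RH+f) = 0.7911 μm/a
  Cl⁻ term: 0.0175·19.0^0.57·exp(0.008·87+0.085·16.5) = 0.7644
  r_corr = 0.7911 + 0.7644 = 1.555 μm/a
  mass loss = 1.555 μm/a × 7.14 g/cm³ = 11.11 g·m⁻²·a⁻¹
Ordering by g·m⁻²·a⁻¹: copper (17.2) > zinc (11.1)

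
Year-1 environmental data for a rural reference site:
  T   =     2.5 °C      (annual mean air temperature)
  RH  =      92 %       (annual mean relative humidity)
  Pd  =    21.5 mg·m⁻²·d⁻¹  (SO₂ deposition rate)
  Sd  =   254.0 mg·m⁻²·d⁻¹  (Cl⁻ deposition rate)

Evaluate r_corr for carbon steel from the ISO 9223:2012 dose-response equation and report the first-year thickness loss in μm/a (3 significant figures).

r_corr = 90.5 μm/a

carbon steel: f(T) = +0.150·(T−10) [T≤10 °C] = -1.1250
  SO₂ term: 1.77·21.5^0.52·exp(0.02·92-1.1250) = 17.84
  Sd branch = 0.102·Sd^0.62·e^(0.033·RH+0.04·T) = 72.7 μm/a
  sum: 17.84 + 72.7 → r_corr = 90.54 μm/a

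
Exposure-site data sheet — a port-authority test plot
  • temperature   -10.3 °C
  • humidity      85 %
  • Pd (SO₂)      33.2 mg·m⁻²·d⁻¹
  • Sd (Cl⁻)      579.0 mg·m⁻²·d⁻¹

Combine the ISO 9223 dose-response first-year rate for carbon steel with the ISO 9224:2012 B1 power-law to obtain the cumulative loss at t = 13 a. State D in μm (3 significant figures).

D(13) = 231 μm

carbon steel: T≤10 °C ⇒ hinge +0.150·(-10.3−10) = -3.0450
  sulphur-dioxide contribution → 2.85 μm/a
  chloride contribution → 57.64 μm/a
  ⇒ r_corr(carbon steel) = 60.49 μm/a
ISO 9224: D(t) = r_corr · t^b with b = 0.523 (carbon steel, B1)
  D(13) = 60.49 × 13^0.523 = 60.49 × 3.825 = 231.4 μm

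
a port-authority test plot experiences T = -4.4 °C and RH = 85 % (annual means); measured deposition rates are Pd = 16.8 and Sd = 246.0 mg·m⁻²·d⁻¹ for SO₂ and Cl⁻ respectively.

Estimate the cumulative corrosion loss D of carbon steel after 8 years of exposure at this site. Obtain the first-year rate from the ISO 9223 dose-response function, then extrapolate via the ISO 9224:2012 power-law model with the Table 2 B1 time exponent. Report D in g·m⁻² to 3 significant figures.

D(8) = 1.11e+03 g·m⁻²

carbon steel: f(T) = +0.150·(T−10) [T≤10 °C] = -2.1600
  Pd branch = 1.77·Pd^0.52·e^(0.02·RH+f) = 4.846 μm/a
  Sd branch = 0.102·Sd^0.62·e^(0.033·RH+0.04·T) = 42.93 μm/a
  sum: 4.846 + 42.93 → r_corr = 47.77 μm/a
Long-term exponent b (ISO 9224 Table 2, B1) = 0.523
  D(8) = 47.77 × 8^0.523 = 47.77 × 2.967 = 141.7 μm
  Mass loss = 141.7 μm × 7.85 g/cm³ = 1113 g·m⁻²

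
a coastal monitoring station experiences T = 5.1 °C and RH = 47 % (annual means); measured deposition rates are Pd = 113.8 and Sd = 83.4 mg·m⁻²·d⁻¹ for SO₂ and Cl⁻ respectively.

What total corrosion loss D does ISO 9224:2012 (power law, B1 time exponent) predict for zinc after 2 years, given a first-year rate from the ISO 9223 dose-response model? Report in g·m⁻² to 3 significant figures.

zinc: f(T) = +0.038·(T−10) [T≤10 °C] = -0.1862
  sulphur-dioxide contribution → 0.7471 μm/a
  chloride contribution → 0.4894 μm/a
  total first-year rate 1.236 μm/a
ISO 9224: D(t) = r_corr · t^b with b = 0.813 (zinc, B1)
  D(2) = 1.236 × 2^0.813 = 1.236 × 1.757 = 2.172 μm
  Mass loss = 2.172 μm × 7.14 g/cm³ = 15.51 g·m⁻²

D(2) = 15.5 g·m⁻²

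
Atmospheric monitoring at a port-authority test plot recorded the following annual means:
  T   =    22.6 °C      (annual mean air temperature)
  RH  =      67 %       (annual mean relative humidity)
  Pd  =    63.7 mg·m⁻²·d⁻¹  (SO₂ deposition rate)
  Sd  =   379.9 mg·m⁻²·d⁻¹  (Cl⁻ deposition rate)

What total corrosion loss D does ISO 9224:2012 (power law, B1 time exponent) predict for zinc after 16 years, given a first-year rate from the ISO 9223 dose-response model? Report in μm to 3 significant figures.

zinc: T>10 °C ⇒ hinge -0.071·(22.6−10) = -0.8946
  Pd branch = 0.0129·Pd^0.44·e^(0.046·RH+f) = 0.7151 μm/a
  Cl⁻ term: 0.0175·379.9^0.57·exp(0.008·67+0.085·22.6) = 6.033
  sum: 0.7151 + 6.033 → r_corr = 6.748 μm/a
Long-term exponent b (ISO 9224 Table 2, B1) = 0.813
  D(16) = 6.748 × 16^0.813 = 6.748 × 9.527 = 64.29 μm

D(16) = 64.3 μm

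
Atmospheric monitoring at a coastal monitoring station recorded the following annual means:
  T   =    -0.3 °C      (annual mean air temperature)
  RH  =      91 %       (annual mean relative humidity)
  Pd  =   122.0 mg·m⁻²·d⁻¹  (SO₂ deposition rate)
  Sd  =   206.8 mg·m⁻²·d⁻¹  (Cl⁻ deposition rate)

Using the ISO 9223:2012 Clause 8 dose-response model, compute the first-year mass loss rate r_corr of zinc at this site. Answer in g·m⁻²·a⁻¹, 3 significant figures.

zinc: f(T) = +0.038·(T−10) [T≤10 °C] = -0.3914
  Pd branch = 0.0129·Pd^0.44·e^(0.046·RH+f) = 4.749 μm/a
  Sd branch = 0.0175·Sd^0.57·e^(0.008·RH+0.085·T) = 0.7379 μm/a
  sum: 4.749 + 0.7379 → r_corr = 5.486 μm/a
Convert to mass loss: 5.486 μm/a × 7.14 g/cm³ = 39.17 g·m⁻²·a⁻¹

r_corr = 39.2 g·m⁻²·a⁻¹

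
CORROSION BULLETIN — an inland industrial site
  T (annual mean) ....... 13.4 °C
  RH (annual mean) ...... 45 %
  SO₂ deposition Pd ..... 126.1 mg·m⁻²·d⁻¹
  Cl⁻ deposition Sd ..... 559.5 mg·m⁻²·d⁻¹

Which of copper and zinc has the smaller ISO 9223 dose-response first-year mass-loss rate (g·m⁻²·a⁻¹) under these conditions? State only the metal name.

copper: T>10 °C ⇒ hinge -0.080·(13.4−10) = -0.2720
  SO₂ term: 0.0053·126.1^0.26·exp(0.059·45-0.2720) = 0.202
  Sd branch = 0.01025·Sd^0.27·e^(0.036·RH+0.049·T) = 0.5512 μm/a
  r_corr = 0.202 + 0.5512 = 0.7533 μm/a
  mass loss = 0.7533 μm/a × 8.96 g/cm³ = 6.749 g·m⁻²·a⁻¹
zinc: T>10 °C ⇒ hinge -0.071·(13.4−10) = -0.2414
  SO₂ term: 0.0129·126.1^0.44·exp(0.046·45-0.2414) = 0.6746
  Cl⁻ term: 0.0175·559.5^0.57·exp(0.008·45+0.085·13.4) = 2.886
  r_corr = 0.6746 + 2.886 = 3.561 μm/a
  mass loss = 3.561 μm/a × 7.14 g/cm³ = 25.42 g·m⁻²·a⁻¹
Ordering by g·m⁻²·a⁻¹: zinc (25.4) > copper (6.75)

copper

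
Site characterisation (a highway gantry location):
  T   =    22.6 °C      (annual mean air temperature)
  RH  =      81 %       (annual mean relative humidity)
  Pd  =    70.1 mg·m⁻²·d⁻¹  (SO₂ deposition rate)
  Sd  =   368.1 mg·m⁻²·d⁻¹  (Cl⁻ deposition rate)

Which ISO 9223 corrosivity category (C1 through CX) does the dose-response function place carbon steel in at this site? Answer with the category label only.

carbon steel: T>10 °C ⇒ hinge -0.054·(22.6−10) = -0.6804
  SO₂ term: 1.77·70.1^0.52·exp(0.02·81-0.6804) = 41.29
  Cl⁻ term: 0.102·368.1^0.62·exp(0.033·81+0.04·22.6) = 142.2
  sum: 41.29 + 142.2 → r_corr = 183.5 μm/a
184 μm/a falls in (80, 200] for carbon steel → category C5

C5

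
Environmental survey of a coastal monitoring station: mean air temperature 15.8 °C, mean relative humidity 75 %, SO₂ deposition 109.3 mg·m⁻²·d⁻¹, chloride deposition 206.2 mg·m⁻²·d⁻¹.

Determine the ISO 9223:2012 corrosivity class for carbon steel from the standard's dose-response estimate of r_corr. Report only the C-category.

carbon steel: temperature factor f = -0.054·(5.8) = -0.3132
  Pd branch = 1.77·Pd^0.52·e^(0.02·RH+f) = 66.6 μm/a
  Sd branch = 0.102·Sd^0.62·e^(0.033·RH+0.04·T) = 62.06 μm/a
  r_corr = 66.6 + 62.06 = 128.7 μm/a
129 μm/a falls in (80, 200] for carbon steel → category C5

C5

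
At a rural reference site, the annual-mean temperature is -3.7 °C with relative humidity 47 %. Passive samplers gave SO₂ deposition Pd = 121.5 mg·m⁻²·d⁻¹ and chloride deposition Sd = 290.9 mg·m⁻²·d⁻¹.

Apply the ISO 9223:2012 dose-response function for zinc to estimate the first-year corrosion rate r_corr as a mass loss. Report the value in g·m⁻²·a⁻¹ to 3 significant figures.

r_corr = 7.30 g·m⁻²·a⁻¹

zinc: temperature factor f = +0.038·(-13.7) = -0.5206
  sulphur-dioxide contribution → 0.5504 μm/a
  chloride contribution → 0.4722 μm/a
  total first-year rate 1.023 μm/a
Convert to mass loss: 1.023 μm/a × 7.14 g/cm³ = 7.301 g·m⁻²·a⁻¹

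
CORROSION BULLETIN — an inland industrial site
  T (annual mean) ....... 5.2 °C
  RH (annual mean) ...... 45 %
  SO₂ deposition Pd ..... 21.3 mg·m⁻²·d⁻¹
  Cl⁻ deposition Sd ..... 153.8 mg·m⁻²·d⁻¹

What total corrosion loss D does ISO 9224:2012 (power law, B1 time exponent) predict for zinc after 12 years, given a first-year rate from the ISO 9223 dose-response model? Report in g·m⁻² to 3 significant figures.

zinc: T≤10 °C ⇒ hinge +0.038·(5.2−10) = -0.1824
  sulphur-dioxide contribution → 0.3272 μm/a
  chloride contribution → 0.6885 μm/a
  ⇒ r_corr(zinc) = 1.016 μm/a
Long-term exponent b (ISO 9224 Table 2, B1) = 0.813
  D(12) = 1.016 × 12^0.813 = 1.016 × 7.54 = 7.659 μm
  Mass loss = 7.659 μm × 7.14 g/cm³ = 54.68 g·m⁻²

D(12) = 54.7 g·m⁻²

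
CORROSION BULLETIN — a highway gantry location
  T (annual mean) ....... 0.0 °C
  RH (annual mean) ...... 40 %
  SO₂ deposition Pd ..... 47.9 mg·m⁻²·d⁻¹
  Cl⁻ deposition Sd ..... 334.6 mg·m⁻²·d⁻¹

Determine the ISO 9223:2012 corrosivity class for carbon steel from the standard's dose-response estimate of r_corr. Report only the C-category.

C2

carbon steel: temperature factor f = +0.150·(-10.0) = -1.5000
  Pd branch = 1.77·Pd^0.52·e^(0.02·RH+f) = 6.573 μm/a
  Sd branch = 0.102·Sd^0.62·e^(0.033·RH+0.04·T) = 14.03 μm/a
  r_corr = 6.573 + 14.03 = 20.6 μm/a
20.6 μm/a falls in (1.3, 25] for carbon steel → category C2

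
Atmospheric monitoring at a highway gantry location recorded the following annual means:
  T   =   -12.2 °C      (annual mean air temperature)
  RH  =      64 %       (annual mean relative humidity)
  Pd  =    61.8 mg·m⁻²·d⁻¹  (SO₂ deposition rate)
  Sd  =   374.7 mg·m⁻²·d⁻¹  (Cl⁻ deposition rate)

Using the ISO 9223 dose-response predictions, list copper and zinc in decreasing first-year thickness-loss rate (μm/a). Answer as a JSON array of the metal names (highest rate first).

["zinc", "copper"]

copper: temperature factor f = +0.126·(-22.2) = -2.7972
  SO₂ term: 0.0053·61.8^0.26·exp(0.059·64-2.7972) = 0.04121
  Cl⁻ term: 0.01025·374.7^0.27·exp(0.036·64+0.049·-12.2) = 0.2796
  r_corr = 0.04121 + 0.2796 = 0.3209 μm/a
zinc: temperature factor f = +0.038·(-22.2) = -0.8436
  SO₂ term: 0.0129·61.8^0.44·exp(0.046·64-0.8436) = 0.6469
  Cl⁻ term: 0.0175·374.7^0.57·exp(0.008·64+0.085·-12.2) = 0.3034
  sum: 0.6469 + 0.3034 → r_corr = 0.9503 μm/a
Ordering by μm/a: zinc (0.95) > copper (0.321)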